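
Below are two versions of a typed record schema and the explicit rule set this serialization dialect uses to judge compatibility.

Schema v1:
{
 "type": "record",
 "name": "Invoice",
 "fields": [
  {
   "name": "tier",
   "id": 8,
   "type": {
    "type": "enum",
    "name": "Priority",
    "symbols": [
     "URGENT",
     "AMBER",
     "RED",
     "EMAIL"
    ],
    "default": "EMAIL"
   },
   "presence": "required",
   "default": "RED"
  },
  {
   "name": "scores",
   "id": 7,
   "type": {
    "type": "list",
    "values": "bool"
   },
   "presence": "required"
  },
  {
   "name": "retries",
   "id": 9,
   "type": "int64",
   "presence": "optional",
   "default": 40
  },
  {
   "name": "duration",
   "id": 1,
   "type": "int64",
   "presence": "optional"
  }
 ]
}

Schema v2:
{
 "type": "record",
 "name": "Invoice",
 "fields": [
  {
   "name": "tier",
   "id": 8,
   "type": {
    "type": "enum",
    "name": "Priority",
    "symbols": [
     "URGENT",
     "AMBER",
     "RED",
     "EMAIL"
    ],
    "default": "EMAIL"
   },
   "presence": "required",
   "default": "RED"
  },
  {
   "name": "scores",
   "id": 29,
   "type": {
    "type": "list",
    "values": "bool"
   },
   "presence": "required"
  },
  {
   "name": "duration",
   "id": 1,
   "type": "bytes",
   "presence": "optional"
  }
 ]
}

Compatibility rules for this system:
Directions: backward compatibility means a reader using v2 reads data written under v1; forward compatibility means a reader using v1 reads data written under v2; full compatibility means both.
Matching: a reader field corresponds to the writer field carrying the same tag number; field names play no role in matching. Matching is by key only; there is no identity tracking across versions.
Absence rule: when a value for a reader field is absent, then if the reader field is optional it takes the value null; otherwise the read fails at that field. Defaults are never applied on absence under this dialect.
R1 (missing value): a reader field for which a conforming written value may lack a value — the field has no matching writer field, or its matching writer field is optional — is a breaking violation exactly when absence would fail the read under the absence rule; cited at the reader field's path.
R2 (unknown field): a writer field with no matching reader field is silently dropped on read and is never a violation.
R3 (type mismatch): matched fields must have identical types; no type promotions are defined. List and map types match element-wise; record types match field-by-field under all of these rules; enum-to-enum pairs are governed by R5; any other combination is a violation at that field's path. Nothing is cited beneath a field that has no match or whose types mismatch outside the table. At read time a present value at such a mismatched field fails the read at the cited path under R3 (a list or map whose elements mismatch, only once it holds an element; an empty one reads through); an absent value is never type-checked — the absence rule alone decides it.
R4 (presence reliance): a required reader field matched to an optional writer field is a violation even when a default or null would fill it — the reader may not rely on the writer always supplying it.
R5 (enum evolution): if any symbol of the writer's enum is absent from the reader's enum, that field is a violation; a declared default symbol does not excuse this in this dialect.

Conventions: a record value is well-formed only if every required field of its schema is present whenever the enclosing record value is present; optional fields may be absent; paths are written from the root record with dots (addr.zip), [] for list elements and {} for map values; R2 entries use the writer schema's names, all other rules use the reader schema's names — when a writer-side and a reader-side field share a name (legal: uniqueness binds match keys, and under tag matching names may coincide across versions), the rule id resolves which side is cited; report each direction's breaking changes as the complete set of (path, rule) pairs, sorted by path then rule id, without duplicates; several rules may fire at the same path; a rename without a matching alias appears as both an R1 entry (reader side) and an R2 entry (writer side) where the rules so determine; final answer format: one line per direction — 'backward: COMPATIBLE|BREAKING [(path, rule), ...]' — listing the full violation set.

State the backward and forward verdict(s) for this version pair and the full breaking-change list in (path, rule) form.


each type pair in Invoice: writer, then reader
backward for Invoice (reader v2, writer v1):
  tier: paired with writer tier (Priority -> Priority; writer required)
  no writer field matches reader scores
  duration: paired with writer duration (int64 -> bytes; writer optional)
  writer scores: unknown to reader
  writer retries: unknown to reader
  breaking: (duration, R3)
  breaking: (scores, R1)
  => backward verdict for Invoice: BREAKING, 2 violation(s)
forward for Invoice (reader v1, writer v2):
  tier: paired with writer tier (Priority -> Priority; writer required)
  no writer field matches reader scores
  no writer field matches reader retries
  duration: paired with writer duration (bytes -> int64; writer optional)
  writer scores: unknown to reader
  breaking: (duration, R3)
  breaking: (scores, R1)
  => forward verdict for Invoice: BREAKING, 2 violation(s)

backward: BREAKING [(duration, R3), (scores, R1)]; forward: BREAKING [(duration, R3), (scores, R1)]


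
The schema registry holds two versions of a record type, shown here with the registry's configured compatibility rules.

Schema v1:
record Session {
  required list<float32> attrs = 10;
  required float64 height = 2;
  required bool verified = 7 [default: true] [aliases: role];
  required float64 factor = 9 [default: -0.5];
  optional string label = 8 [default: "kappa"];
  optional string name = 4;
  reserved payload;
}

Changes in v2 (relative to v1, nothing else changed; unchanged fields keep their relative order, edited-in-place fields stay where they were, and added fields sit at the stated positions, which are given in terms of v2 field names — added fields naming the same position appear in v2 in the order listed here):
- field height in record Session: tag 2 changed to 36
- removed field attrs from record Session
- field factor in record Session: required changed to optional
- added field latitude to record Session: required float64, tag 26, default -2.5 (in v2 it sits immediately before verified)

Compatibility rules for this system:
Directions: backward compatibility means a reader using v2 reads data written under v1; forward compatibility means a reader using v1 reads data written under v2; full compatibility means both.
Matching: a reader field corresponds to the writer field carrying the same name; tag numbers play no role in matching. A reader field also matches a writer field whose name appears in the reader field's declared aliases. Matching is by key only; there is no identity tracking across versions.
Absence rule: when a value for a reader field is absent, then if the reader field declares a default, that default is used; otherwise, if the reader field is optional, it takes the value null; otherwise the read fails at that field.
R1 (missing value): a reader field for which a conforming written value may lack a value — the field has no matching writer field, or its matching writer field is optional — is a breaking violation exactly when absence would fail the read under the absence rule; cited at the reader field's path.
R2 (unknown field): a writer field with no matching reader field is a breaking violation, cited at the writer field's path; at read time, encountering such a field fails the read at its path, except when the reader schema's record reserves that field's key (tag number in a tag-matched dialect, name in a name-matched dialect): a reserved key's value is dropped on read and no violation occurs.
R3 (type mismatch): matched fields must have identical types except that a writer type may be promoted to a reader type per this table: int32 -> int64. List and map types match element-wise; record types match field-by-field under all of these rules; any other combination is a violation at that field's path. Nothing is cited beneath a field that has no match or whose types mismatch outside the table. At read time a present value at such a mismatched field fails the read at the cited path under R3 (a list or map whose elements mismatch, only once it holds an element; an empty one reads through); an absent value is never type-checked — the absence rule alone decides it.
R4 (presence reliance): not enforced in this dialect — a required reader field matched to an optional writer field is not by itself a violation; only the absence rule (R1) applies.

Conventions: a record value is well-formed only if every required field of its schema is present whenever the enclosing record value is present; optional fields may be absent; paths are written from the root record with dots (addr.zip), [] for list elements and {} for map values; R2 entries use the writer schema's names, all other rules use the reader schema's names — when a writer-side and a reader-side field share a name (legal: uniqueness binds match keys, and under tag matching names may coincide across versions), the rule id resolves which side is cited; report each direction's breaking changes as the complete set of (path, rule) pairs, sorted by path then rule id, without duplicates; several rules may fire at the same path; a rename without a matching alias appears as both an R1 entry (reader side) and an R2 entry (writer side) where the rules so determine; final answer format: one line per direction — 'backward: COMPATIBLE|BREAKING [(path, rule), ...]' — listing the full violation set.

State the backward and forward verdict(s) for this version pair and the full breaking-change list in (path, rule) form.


the writer's type comes first in each Session pair
backward on Session — v2 reading data written by v1:
  float64 -> float64, writer required: height aligns to height
  latitude: no writer-side match
  bool -> bool, writer required: verified aligns to verified
  float64 -> float64, writer required: factor aligns to factor
  string -> string, writer optional: label aligns to label
  string -> string, writer optional: name aligns to name
  leftover writer field: attrs
  breaking: (attrs, R2)
  => backward: BREAKING (1)
forward on Session — v1 reading data written by v2:
  attrs: no writer-side match
  float64 -> float64, writer required: height aligns to height
  bool -> bool, writer required: verified aligns to verified
  float64 -> float64, writer optional: factor aligns to factor
  string -> string, writer optional: label aligns to label
  string -> string, writer optional: name aligns to name
  leftover writer field: latitude
  breaking: (attrs, R1)
  breaking: (latitude, R2)
  => forward: BREAKING (2)

backward: BREAKING [(attrs, R2)]; forward: BREAKING [(attrs, R1), (latitude, R2)]


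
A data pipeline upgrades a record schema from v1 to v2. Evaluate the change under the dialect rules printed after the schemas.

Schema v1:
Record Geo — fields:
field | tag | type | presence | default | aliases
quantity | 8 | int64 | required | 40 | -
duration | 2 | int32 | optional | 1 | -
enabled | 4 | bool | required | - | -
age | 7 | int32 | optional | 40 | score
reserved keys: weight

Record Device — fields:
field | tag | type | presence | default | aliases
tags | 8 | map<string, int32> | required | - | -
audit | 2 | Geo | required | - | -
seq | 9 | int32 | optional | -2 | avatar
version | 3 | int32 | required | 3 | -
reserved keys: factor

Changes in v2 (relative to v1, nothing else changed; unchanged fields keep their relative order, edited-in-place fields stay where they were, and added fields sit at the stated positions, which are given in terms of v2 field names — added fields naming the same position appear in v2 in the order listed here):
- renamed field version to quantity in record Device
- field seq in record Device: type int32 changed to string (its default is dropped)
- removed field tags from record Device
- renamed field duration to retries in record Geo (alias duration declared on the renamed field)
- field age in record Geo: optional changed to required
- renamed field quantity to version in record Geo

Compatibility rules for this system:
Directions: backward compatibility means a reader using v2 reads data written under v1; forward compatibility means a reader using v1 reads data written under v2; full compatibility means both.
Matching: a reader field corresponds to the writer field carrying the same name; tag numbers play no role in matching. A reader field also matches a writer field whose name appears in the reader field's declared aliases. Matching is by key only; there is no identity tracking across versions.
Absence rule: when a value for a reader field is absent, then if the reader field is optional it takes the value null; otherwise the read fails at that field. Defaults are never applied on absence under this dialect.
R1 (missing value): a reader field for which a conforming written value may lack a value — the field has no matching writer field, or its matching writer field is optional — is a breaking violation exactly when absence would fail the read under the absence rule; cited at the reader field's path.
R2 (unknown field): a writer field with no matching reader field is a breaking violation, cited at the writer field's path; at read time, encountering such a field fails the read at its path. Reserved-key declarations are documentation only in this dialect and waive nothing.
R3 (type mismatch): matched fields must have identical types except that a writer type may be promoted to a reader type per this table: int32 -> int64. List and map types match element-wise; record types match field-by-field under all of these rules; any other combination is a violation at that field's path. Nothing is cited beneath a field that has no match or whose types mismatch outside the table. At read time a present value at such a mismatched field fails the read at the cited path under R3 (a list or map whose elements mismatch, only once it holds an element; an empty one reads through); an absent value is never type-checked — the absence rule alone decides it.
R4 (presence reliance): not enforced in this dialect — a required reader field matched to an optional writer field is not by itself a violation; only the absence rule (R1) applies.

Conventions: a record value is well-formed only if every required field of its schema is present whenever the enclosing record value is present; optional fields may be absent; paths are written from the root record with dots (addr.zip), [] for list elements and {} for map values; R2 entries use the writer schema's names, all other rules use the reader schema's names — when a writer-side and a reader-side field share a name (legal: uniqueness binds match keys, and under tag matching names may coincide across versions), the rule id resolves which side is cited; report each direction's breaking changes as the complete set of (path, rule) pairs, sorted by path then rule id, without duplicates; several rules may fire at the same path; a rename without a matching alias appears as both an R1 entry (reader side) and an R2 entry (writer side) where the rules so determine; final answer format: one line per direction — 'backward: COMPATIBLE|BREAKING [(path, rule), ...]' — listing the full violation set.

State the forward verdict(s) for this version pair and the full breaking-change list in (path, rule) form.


each type pair in Device: writer, then reader
forward analysis of Device with v1 as reader and v2 as writer:
  no writer field matches reader tags
  audit <- audit (Geo -> Geo, writer required)
  seq <- seq (string -> int32, writer optional)
  no writer field matches reader version
  quantity (writer side), unknown to reader
  no writer field matches reader audit.quantity
  no writer field matches reader audit.duration
  audit.enabled <- audit.enabled (bool -> bool, writer required)
  audit.age <- audit.age (int32 -> int32, writer required)
  audit.version (writer side), unknown to reader
  audit.retries (writer side), unknown to reader
  rule R1 violated at audit.quantity
  rule R2 violated at audit.retries
  rule R2 violated at audit.version
  rule R2 violated at quantity
  rule R3 violated at seq
  rule R1 violated at tags
  rule R1 violated at version
  => forward verdict for Device: BREAKING, 7 violation(s)
the rest of the Device diff is inert for this question:
  field age in record Geo: optional changed to required -> affects backward compatibility only, which is not asked

forward: BREAKING [(audit.quantity, R1), (audit.retries, R2), (audit.version, R2), (quantity, R2), (seq, R3), (tags, R1), (version, R1)]


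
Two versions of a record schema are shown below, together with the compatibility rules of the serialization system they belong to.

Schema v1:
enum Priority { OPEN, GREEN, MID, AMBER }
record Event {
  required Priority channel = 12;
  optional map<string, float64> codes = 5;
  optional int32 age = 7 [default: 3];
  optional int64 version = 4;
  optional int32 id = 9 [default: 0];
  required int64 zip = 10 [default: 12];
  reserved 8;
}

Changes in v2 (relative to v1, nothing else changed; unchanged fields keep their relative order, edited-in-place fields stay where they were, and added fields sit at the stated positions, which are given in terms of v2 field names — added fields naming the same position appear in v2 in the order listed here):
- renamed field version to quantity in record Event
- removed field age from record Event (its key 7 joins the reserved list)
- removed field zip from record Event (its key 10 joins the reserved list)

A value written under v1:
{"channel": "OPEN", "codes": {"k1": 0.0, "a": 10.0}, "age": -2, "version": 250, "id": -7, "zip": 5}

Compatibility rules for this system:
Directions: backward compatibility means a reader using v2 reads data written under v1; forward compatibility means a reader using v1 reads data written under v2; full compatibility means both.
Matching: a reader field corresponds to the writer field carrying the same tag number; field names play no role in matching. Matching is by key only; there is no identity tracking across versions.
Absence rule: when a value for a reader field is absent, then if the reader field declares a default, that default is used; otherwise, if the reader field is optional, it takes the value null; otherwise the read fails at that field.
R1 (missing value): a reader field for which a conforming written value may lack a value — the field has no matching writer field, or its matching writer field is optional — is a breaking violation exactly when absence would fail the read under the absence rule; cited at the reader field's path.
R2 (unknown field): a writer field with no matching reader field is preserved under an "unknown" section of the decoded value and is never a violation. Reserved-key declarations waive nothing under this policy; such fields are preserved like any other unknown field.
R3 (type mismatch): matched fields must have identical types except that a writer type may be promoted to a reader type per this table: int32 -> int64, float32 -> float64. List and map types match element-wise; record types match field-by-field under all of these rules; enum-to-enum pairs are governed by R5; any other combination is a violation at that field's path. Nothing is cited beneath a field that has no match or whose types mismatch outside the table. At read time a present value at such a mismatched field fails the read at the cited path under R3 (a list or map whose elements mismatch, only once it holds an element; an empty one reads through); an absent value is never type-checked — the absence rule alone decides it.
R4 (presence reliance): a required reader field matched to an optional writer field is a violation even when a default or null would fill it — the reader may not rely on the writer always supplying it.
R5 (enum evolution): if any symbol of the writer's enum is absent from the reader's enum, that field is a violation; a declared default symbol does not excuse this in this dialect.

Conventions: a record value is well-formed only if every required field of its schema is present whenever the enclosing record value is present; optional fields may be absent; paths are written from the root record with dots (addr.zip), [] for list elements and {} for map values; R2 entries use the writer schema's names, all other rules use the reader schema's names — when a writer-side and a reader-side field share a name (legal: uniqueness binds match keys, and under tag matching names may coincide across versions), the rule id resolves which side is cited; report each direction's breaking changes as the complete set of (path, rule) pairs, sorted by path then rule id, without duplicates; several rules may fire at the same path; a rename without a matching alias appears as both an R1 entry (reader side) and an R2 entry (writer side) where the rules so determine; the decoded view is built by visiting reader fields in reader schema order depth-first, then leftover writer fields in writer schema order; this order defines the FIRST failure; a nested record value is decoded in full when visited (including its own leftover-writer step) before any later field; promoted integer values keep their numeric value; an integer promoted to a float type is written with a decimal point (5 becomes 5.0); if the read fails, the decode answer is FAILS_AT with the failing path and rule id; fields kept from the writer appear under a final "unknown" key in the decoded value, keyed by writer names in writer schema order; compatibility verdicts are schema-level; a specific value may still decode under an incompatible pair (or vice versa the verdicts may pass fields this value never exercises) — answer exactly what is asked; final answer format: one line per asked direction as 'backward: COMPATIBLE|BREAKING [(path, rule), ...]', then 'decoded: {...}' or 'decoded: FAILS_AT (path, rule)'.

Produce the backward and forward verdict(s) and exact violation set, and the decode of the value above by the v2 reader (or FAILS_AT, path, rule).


backward: COMPATIBLE []; forward: COMPATIBLE []; decoded: {"channel": "OPEN", "codes": {"k1": 0.0, "a": 10.0}, "quantity": 250, "id": -7, "unknown": {"age": -2, "zip": 5}}

in Event below, arrows point writer -> reader
backward for Event (reader v2, writer v1):
  channel: Priority -> Priority, writer required; from channel
  codes: map<string, float64> -> map<string, float64>, writer optional; from codes
  quantity: int64 -> int64, writer optional; from version
  id: int32 -> int32, writer optional; from id
  age (writer side), unknown to reader
  zip (writer side), unknown to reader
  => no violations; backward on Event: COMPATIBLE
forward for Event (reader v1, writer v2):
  channel: Priority -> Priority, writer required; from channel
  codes: map<string, float64> -> map<string, float64>, writer optional; from codes
  age: no writer-side match
  version: int64 -> int64, writer optional; from quantity
  id: int32 -> int32, writer optional; from id
  zip: no writer-side match
  => no violations; forward on Event: COMPATIBLE
decode walk for Event under reader schema v2:
  channel := "OPEN"
  codes := {"k1": 0.0, "a": 10.0}
  quantity := 250 (from writer version)
  id := -7
  writer age: kept under "unknown"
  writer zip: kept under "unknown"
  => decoded: {"channel": "OPEN", "codes": {"k1": 0.0, "a": 10.0}, "quantity": 250, "id": -7, "unknown": {"age": -2, "zip": 5}}


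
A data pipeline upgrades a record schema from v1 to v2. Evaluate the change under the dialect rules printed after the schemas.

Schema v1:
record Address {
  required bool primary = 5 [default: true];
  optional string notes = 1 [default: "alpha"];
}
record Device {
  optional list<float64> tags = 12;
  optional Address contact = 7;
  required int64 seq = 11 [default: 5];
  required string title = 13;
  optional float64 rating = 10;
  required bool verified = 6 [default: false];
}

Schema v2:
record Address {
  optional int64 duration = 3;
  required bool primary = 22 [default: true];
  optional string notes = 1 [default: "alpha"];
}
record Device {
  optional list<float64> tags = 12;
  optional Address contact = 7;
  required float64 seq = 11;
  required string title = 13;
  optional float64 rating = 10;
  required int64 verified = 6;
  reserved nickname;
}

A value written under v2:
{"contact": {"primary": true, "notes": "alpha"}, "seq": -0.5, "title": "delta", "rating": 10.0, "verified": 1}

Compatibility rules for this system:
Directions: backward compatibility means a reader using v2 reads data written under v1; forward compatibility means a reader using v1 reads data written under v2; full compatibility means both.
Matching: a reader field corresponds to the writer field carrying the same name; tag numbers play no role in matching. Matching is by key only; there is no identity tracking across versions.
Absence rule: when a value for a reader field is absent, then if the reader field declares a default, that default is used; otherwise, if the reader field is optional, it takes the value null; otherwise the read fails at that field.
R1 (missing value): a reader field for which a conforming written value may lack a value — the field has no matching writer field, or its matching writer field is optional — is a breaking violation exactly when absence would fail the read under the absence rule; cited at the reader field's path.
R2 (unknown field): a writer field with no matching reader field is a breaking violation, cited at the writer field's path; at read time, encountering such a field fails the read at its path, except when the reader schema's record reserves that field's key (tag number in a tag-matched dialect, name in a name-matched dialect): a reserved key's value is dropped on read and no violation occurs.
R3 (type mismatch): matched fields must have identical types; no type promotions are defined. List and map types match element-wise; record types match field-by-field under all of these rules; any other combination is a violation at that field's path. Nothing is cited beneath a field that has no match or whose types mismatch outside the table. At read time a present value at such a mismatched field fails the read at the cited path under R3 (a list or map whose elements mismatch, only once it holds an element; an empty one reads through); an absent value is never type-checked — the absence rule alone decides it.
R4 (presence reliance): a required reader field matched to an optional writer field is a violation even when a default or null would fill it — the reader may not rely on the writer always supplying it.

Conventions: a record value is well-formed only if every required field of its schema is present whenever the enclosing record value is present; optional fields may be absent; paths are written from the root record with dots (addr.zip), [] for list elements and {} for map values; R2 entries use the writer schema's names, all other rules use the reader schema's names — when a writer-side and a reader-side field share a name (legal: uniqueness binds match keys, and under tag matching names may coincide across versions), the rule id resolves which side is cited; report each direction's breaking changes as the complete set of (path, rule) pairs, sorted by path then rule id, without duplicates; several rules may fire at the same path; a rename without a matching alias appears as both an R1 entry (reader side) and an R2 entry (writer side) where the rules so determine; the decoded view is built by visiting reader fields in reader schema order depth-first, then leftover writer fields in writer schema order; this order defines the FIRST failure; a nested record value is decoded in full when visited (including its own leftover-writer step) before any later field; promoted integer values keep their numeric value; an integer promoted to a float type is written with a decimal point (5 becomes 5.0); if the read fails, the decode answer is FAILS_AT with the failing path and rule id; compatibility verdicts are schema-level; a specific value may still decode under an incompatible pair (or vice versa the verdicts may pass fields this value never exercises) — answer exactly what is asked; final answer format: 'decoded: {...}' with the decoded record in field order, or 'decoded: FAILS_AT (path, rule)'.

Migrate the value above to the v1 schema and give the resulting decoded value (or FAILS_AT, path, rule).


decoded: FAILS_AT (seq, R3)

the writer's type comes first in each Device pair
migrating the Device value to v1:
  tags := null (not supplied -> null)
  contact.primary := true
  contact.notes := "alpha"
  read fails at seq under R3
  => FAILS_AT (seq, R3)
ruling out the remaining Device differences:
  field primary in record Address: tag 5 changed to 22 -> inert under this dialect — no rule fires on Device and the result does not move
  field verified in record Device: type bool changed to int64 (its default is dropped) -> schema-level compatibility only; this Device value's decode is unchanged
  added field duration to record Address: optional int64, tag 3 (in v2 it sits immediately before primary) -> schema-level compatibility only; this Device value's decode is unchanged


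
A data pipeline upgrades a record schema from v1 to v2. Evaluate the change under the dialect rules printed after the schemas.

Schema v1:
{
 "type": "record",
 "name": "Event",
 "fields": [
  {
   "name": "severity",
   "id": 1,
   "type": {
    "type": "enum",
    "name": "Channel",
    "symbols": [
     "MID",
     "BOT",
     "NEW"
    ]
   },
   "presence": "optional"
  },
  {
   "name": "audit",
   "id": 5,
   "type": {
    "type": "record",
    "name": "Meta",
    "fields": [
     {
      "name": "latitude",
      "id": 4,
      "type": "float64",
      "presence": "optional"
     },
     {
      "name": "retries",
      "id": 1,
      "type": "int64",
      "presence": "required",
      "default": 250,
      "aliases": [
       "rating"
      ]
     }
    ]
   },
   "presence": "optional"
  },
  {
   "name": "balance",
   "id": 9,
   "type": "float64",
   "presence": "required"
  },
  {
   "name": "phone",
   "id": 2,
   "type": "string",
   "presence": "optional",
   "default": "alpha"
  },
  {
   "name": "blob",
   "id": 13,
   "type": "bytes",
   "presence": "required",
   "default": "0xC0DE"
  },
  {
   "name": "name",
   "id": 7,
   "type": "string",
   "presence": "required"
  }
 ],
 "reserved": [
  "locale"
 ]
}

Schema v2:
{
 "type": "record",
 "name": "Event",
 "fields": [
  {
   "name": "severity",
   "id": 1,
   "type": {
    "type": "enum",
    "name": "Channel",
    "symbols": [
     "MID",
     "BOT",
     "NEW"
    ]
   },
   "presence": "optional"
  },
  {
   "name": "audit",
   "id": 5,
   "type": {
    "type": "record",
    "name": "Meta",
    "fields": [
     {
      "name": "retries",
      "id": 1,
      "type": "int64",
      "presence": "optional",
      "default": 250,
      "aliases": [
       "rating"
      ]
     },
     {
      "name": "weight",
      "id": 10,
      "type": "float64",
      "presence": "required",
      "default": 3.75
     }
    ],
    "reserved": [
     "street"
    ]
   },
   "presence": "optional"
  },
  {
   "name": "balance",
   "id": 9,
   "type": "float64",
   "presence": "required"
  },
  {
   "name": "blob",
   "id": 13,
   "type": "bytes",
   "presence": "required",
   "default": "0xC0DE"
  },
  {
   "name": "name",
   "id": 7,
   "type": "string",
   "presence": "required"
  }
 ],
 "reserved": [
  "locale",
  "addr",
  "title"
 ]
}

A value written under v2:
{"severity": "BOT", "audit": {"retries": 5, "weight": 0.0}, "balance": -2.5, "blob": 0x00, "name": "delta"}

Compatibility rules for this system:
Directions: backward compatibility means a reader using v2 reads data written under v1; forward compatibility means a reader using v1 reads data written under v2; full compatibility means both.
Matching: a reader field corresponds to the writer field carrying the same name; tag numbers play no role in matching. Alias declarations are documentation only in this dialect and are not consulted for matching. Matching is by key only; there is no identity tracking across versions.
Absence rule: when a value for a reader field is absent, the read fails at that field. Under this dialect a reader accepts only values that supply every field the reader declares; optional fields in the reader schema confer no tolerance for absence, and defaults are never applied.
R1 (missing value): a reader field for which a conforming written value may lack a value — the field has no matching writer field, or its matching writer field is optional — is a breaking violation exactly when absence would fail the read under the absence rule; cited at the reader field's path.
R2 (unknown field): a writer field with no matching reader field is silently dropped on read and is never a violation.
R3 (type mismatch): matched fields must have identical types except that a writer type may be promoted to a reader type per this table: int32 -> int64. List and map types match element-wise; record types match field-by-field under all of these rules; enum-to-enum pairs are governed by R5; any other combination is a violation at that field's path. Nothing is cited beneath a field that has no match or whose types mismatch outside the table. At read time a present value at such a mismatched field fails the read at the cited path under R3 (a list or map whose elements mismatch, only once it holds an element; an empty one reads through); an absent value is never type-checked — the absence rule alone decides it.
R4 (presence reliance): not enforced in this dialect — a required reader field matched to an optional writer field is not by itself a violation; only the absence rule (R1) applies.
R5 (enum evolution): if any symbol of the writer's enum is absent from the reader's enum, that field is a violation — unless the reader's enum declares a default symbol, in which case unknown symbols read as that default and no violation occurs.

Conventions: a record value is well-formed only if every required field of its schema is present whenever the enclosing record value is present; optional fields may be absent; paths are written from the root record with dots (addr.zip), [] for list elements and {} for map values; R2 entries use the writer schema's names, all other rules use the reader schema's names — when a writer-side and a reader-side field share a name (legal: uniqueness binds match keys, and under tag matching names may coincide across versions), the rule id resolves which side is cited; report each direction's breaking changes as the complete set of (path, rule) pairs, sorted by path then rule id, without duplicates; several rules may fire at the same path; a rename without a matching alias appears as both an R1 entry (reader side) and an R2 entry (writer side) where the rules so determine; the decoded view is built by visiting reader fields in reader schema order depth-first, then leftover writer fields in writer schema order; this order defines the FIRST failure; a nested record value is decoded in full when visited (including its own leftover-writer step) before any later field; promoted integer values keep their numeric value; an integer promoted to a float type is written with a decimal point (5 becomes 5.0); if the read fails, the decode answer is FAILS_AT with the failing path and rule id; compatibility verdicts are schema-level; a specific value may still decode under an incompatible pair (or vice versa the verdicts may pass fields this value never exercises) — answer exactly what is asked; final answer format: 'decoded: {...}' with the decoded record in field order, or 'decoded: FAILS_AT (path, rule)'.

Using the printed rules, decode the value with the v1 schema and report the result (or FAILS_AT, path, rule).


in Event below, arrows point writer -> reader
decode walk for Event under reader schema v1:
  severity := "BOT"
  read fails at audit.latitude under R1 (no fill)
  => FAILS_AT (audit.latitude, R1)
the other Event changes do not affect what is asked:
  field retries in record Meta: required changed to optional -> affects the rule determinations only; this particular Event value decodes identically
  removed field phone from record Event -> affects the rule determinations only; this particular Event value decodes identically
  added field weight to record Meta: required float64, tag 10, default 3.75 (in v2 it sits last) -> affects the rule determinations only; this particular Event value decodes identically

decoded: FAILS_AT (audit.latitude, R1)


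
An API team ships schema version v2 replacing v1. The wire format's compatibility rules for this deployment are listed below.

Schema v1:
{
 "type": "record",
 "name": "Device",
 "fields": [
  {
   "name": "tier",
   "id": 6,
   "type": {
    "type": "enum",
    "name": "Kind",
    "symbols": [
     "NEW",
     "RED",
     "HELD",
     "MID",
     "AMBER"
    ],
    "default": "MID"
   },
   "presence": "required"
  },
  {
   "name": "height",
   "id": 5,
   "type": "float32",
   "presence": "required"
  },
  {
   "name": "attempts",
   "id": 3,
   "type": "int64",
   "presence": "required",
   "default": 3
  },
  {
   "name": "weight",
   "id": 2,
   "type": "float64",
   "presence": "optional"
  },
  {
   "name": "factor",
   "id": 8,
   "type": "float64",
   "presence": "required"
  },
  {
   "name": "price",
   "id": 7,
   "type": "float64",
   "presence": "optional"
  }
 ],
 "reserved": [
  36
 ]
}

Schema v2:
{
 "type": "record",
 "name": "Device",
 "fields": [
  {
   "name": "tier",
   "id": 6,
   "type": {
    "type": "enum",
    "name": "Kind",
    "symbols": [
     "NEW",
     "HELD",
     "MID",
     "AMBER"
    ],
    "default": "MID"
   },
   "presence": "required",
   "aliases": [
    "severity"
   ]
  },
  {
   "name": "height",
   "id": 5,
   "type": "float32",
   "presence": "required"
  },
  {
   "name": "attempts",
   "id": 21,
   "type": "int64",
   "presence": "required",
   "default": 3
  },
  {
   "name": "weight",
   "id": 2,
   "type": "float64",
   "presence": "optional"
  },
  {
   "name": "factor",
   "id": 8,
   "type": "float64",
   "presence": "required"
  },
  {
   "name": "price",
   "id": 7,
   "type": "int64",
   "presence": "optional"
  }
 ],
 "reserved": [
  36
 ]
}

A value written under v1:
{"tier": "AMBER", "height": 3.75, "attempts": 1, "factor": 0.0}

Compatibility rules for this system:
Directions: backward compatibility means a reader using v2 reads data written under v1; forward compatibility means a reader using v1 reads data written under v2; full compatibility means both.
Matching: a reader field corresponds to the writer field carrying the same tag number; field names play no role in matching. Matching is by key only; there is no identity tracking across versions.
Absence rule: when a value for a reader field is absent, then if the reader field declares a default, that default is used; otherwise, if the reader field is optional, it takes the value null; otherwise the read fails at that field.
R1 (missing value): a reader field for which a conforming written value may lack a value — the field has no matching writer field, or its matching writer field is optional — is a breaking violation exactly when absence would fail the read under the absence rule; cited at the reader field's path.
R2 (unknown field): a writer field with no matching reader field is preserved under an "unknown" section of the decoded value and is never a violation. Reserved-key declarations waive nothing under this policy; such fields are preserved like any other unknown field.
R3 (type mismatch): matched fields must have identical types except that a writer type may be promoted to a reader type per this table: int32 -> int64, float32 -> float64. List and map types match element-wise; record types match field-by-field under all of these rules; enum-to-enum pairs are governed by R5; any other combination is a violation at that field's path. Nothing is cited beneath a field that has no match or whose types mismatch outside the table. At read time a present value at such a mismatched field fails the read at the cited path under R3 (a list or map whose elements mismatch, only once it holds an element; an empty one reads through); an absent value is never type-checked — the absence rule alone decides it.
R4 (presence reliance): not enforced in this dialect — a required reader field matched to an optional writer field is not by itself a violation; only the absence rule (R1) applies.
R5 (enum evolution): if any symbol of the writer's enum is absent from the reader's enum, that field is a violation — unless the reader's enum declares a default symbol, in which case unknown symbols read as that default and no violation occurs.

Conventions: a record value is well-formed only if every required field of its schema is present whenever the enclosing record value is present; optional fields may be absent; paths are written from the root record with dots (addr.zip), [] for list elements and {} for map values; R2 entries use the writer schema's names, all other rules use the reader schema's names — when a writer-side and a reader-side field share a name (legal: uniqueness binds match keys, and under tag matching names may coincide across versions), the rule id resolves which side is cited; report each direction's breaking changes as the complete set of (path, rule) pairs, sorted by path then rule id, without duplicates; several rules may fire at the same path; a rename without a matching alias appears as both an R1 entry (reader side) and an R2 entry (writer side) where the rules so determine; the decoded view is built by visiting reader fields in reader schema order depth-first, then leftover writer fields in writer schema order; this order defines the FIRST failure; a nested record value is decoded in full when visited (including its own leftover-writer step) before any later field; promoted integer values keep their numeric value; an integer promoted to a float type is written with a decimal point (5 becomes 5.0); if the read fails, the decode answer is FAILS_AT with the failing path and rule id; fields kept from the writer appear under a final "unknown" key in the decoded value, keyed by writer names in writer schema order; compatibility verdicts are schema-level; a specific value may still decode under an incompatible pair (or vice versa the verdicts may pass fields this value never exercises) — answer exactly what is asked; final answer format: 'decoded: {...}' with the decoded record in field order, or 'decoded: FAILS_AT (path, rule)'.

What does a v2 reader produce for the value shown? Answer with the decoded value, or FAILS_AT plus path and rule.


arrows below run writer -> reader for Device
decode (reader v2):
  tier := "AMBER"
  height := 3.75
  attempts := 3 (no value, default fills)
  weight := null (not supplied -> null)
  factor := 0.0
  price := null (not supplied -> null)
  writer attempts: kept under "unknown"
  => decoded: {"tier": "AMBER", "height": 3.75, "attempts": 3, "weight": null, "factor": 0.0, "price": null, "unknown": {"attempts": 1}}
the other Device changes do not affect what is asked:
  field price in record Device: type float64 changed to int64 -> schema-level compatibility only; this Device value's decode is unchanged
  enum Kind (field tier in record Device): symbol RED removed -> inert under this dialect — no rule fires on Device and the result does not move

decoded: {"tier": "AMBER", "height": 3.75, "attempts": 3, "weight": null, "factor": 0.0, "price": null, "unknown": {"attempts": 1}}
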